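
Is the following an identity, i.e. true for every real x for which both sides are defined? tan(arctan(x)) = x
Yes, this is an identity.

Claim: tan(arctan(x)) = x.
Reasoning: For every real x, arctan(x) is by definition the angle in (-π/2, π/2) whose tangent equals x. Taking the tangent of that angle returns x.
So the two sides agree for every real x for which both sides are defined.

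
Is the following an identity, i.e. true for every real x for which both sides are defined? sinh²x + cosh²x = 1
No, this is NOT an identity.

Claim: sinh²x + cosh²x = 1.
Test a specific point where both sides are defined: x = 4.
LHS = sinh²x + cosh²x ≈ 1490.4792
RHS = 1 ≈ 1.0000
Since 1490.4792 ≠ 1.0000, the equation fails at this point, so it cannot hold for every real x for which both sides are defined.
The correct hyperbolic identity is cosh²x - sinh²x = 1 (a difference); the sum sinh²x + cosh²x equals cosh(2x).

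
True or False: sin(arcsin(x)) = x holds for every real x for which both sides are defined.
Claim: sin(arcsin(x)) = x.
Reasoning: For -1 ≤ x ≤ 1 (where arcsin is defined), arcsin(x) is by definition an angle whose sine equals x. Taking the sine of that angle returns x. (Note the other order, arcsin(sin x) = x, is NOT an identity.)
So the two sides agree for every real x for which both sides are defined.

Conclusion: True.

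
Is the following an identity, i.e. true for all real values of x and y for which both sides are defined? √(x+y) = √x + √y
Claim: √(x+y) = √x + √y.
Test a specific point where both sides are defined: x = 3, y = 1/2.
LHS = √(x+y) ≈ 1.8708
RHS = √x + √y ≈ 2.4392
Since 1.8708 ≠ 2.4392, the equation fails at this point, so it cannot hold for all real values of x and y for which both sides are defined.
Squaring the right side gives x + 2√(xy) + y, not x + y.

Conclusion: No, this is NOT an identity.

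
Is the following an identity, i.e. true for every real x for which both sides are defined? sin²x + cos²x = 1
Yes, this is an identity.

Claim: sin²x + cos²x = 1.
Reasoning: The point (cos x, sin x) lies on the unit circle X² + Y² = 1, so cos²x + sin²x = 1 for every real x.
So the two sides agree for every real x for which both sides are defined.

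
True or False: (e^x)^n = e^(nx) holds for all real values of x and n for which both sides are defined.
True.

Claim: (e^x)^n = e^(nx).
Reasoning: e^x is a positive real number, and for a positive base B and real exponent n, B^n = e^(n·ln B). With B = e^x, ln B = x, so (e^x)^n = e^(n·x).
So the two sides agree for all real values of x and n for which both sides are defined.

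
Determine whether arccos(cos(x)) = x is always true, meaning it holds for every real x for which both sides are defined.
No, this is NOT an identity.

Claim: arccos(cos(x)) = x.
Test a specific point where both sides are defined: x = -π/6.
LHS = arccos(cos(x)) ≈ 0.5236
RHS = x ≈ -0.5236
Since 0.5236 ≠ -0.5236, the equation fails at this point, so it cannot hold for every real x for which both sides are defined.
arccos only returns values in [0, π], so arccos(cos(x)) = x holds only for x in that interval, not for all real x.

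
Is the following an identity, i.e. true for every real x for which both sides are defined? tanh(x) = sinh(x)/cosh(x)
Claim: tanh(x) = sinh(x)/cosh(x).
Reasoning: tanh(x) is defined as sinh(x)/cosh(x) = (e^x - e^-x)/(e^x + e^-x); cosh(x) ≥ 1 is never zero, so this holds for every real x.
So the two sides agree for every real x for which both sides are defined.

Conclusion: Yes, this is an identity.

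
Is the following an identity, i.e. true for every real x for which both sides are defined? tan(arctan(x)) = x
Yes, this is an identity.

Claim: tan(arctan(x)) = x.
Reasoning: For every real x, arctan(x) is by definition the angle in (-π/2, π/2) whose tangent equals x. Taking the tangent of that angle returns x.
So the two sides agree for every real x for which both sides are defined.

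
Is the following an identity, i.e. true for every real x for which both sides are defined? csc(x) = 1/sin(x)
Claim: csc(x) = 1/sin(x).
Reasoning: csc(x) is by definition the reciprocal of sin(x), wherever sin(x) ≠ 0.
So the two sides agree for every real x for which both sides are defined.

Conclusion: Yes, this is an identity.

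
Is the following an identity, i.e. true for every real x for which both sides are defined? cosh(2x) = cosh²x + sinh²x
Yes, this is an identity.

Claim: cosh(2x) = cosh²x + sinh²x.
Reasoning: cosh²x = (e^(2x) + 2 + e^(-2x))/4 and sinh²x = (e^(2x) - 2 + e^(-2x))/4. Adding gives (2e^(2x) + 2e^(-2x))/4 = (e^(2x) + e^(-2x))/2 = cosh(2x).
So the two sides agree for every real x for which both sides are defined.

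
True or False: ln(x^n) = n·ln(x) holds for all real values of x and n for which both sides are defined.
Claim: ln(x^n) = n·ln(x).
Reasoning: The right side requires x > 0. For x > 0, x^n = (e^(ln x))^n = e^(n·ln x), so taking ln of both sides gives ln(x^n) = n·ln(x).
So the two sides agree for all real values of x and n for which both sides are defined.

Conclusion: True.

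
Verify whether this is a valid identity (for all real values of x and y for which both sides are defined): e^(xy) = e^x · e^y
No, this is NOT an identity.

Claim: e^(xy) = e^x · e^y.
Test a specific point where both sides are defined: x = 3, y = 2.
LHS = e^(xy) ≈ 403.4288
RHS = e^x · e^y ≈ 148.4132
Since 403.4288 ≠ 148.4132, the equation fails at this point, so it cannot hold for all real values of x and y for which both sides are defined.
e^x · e^y = e^(x+y), not e^(xy).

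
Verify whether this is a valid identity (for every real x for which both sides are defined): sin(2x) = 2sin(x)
Claim: sin(2x) = 2sin(x).
Test a specific point where both sides are defined: x = π/6.
LHS = sin(2x) ≈ 0.8660
RHS = 2sin(x) ≈ 1.0000
Since 0.8660 ≠ 1.0000, the equation fails at this point, so it cannot hold for every real x for which both sides are defined.
The correct double-angle formula is sin(2x) = 2sin(x)cos(x).

Conclusion: No, this is NOT an identity.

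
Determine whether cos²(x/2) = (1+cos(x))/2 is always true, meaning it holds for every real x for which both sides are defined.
Yes, this is an identity.

Claim: cos²(x/2) = (1+cos(x))/2.
Reasoning: Use cos(2θ) = 2cos²θ - 1 with θ = x/2: cos(x) = 2cos²(x/2) - 1. Solving for cos²(x/2) gives (1 + cos(x))/2.
So the two sides agree for every real x for which both sides are defined.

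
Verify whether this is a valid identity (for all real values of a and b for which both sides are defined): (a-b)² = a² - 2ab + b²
Claim: (a-b)² = a² - 2ab + b².
Reasoning: Expand: (a-b)² = (a-b)(a-b) = a·a - a·b - b·a + b·b = a² - 2ab + b².
So the two sides agree for all real values of a and b for which both sides are defined.

Conclusion: Yes, this is an identity.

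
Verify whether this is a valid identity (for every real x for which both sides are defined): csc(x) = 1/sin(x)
Claim: csc(x) = 1/sin(x).
Reasoning: csc(x) is by definition the reciprocal of sin(x), wherever sin(x) ≠ 0.
So the two sides agree for every real x for which both sides are defined.

Conclusion: Yes, this is an identity.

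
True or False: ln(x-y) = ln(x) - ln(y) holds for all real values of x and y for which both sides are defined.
False.

Claim: ln(x-y) = ln(x) - ln(y).
Test a specific point where both sides are defined: x = 5, y = 4.
LHS = ln(x-y) ≈ 0.0000
RHS = ln(x) - ln(y) ≈ 0.2231
Since 0.0000 ≠ 0.2231, the equation fails at this point, so it cannot hold for all real values of x and y for which both sides are defined.
ln(x) - ln(y) = ln(x/y), not ln(x-y).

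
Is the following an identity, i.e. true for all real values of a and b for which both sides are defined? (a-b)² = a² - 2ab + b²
Claim: (a-b)² = a² - 2ab + b².
Reasoning: Expand: (a-b)² = (a-b)(a-b) = a·a - a·b - b·a + b·b = a² - 2ab + b².
So the two sides agree for all real values of a and b for which both sides are defined.

Conclusion: Yes, this is an identity.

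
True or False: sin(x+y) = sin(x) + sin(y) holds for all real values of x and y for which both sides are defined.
False.

Claim: sin(x+y) = sin(x) + sin(y).
Test a specific point where both sides are defined: x = -π/3, y = 3π/4.
LHS = sin(x+y) ≈ 0.9659
RHS = sin(x) + sin(y) ≈ -0.1589
Since 0.9659 ≠ -0.1589, the equation fails at this point, so it cannot hold for all real values of x and y for which both sides are defined.
The correct expansion is sin(x+y) = sin(x)cos(y) + cos(x)sin(y); sine is not additive.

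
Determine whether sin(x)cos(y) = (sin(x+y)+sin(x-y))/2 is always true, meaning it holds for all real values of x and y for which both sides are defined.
Claim: sin(x)cos(y) = (sin(x+y)+sin(x-y))/2.
Reasoning: sin(x+y) = sin(x)cos(y) + cos(x)sin(y) and sin(x-y) = sin(x)cos(y) - cos(x)sin(y). Adding, sin(x+y) + sin(x-y) = 2sin(x)cos(y); divide by 2.
So the two sides agree for all real values of x and y for which both sides are defined.

Conclusion: Yes, this is an identity.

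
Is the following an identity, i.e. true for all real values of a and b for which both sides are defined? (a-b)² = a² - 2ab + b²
Claim: (a-b)² = a² - 2ab + b².
Reasoning: Expand: (a-b)² = (a-b)(a-b) = a·a - a·b - b·a + b·b = a² - 2ab + b².
So the two sides agree for all real values of a and b for which both sides are defined.

Conclusion: Yes, this is an identity.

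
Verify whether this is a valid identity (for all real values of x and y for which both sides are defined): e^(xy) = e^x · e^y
No, this is NOT an identity.

Claim: e^(xy) = e^x · e^y.
Test a specific point where both sides are defined: x = 3/2, y = 1/2.
LHS = e^(xy) ≈ 2.1170
RHS = e^x · e^y ≈ 7.3891
Since 2.1170 ≠ 7.3891, the equation fails at this point, so it cannot hold for all real values of x and y for which both sides are defined.
e^x · e^y = e^(x+y), not e^(xy).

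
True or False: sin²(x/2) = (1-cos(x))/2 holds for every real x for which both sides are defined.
True.

Claim: sin²(x/2) = (1-cos(x))/2.
Reasoning: Use cos(2θ) = 1 - 2sin²θ with θ = x/2: cos(x) = 1 - 2sin²(x/2). Solving for sin²(x/2) gives (1 - cos(x))/2.
So the two sides agree for every real x for which both sides are defined.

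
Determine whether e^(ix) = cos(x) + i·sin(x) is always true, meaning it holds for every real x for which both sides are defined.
Yes, this is an identity.

Claim: e^(ix) = cos(x) + i·sin(x).
Reasoning: Euler's formula. Expand e^(ix) = Σ (ix)^k / k!. Since i² = -1, the even-k terms are Σ (-1)^m x^(2m)/(2m)! = cos(x) and the odd-k terms are i · Σ (-1)^m x^(2m+1)/(2m+1)! = i·sin(x).
So the two sides agree for every real x for which both sides are defined.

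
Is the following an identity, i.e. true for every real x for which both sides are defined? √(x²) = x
Claim: √(x²) = x.
Test a specific point where both sides are defined: x = -3.
LHS = √(x²) ≈ 3.0000
RHS = x ≈ -3.0000
Since 3.0000 ≠ -3.0000, the equation fails at this point, so it cannot hold for every real x for which both sides are defined.
√(x²) = |x|, which differs from x whenever x < 0 (both sides are defined for every real x).

Conclusion: No, this is NOT an identity.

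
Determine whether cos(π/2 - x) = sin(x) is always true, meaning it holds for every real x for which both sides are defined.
Claim: cos(π/2 - x) = sin(x).
Reasoning: Use cos(u - v) = cos(u)cos(v) + sin(u)sin(v) with u = π/2, v = x: cos(π/2)cos(x) + sin(π/2)sin(x) = 0·cos(x) + 1·sin(x) = sin(x).
So the two sides agree for every real x for which both sides are defined.

Conclusion: Yes, this is an identity.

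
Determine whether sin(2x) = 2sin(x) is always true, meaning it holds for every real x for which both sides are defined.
Claim: sin(2x) = 2sin(x).
Test a specific point where both sides are defined: x = π/3.
LHS = sin(2x) ≈ 0.8660
RHS = 2sin(x) ≈ 1.7321
Since 0.8660 ≠ 1.7321, the equation fails at this point, so it cannot hold for every real x for which both sides are defined.
The correct double-angle formula is sin(2x) = 2sin(x)cos(x).

Conclusion: No, this is NOT an identity.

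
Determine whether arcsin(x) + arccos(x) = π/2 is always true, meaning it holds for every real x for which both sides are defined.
Yes, this is an identity.

Claim: arcsin(x) + arccos(x) = π/2.
Reasoning: Both sides are defined for -1 ≤ x ≤ 1. Let θ = arcsin(x), so sin θ = x and θ ∈ [-π/2, π/2]. Then cos(π/2 - θ) = sin θ = x and π/2 - θ ∈ [0, π], which is exactly the range of arccos, so arccos(x) = π/2 - θ. Adding: arcsin(x) + arccos(x) = θ + (π/2 - θ) = π/2.
So the two sides agree for every real x for which both sides are defined.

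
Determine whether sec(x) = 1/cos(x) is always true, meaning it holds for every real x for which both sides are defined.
Yes, this is an identity.

Claim: sec(x) = 1/cos(x).
Reasoning: sec(x) is by definition the reciprocal of cos(x), wherever cos(x) ≠ 0.
So the two sides agree for every real x for which both sides are defined.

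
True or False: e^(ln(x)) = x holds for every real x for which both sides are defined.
True.

Claim: e^(ln(x)) = x.
Reasoning: For x > 0, ln(x) is by definition the exponent p such that e^p = x. Raising e to that exponent therefore returns x: e^(ln x) = x.
So the two sides agree for every real x for which both sides are defined.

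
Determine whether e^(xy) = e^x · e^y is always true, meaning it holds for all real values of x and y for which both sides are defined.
No, this is NOT an identity.

Claim: e^(xy) = e^x · e^y.
Test a specific point where both sides are defined: x = -3, y = 1/2.
LHS = e^(xy) ≈ 0.2231
RHS = e^x · e^y ≈ 0.0821
Since 0.2231 ≠ 0.0821, the equation fails at this point, so it cannot hold for all real values of x and y for which both sides are defined.
e^x · e^y = e^(x+y), not e^(xy).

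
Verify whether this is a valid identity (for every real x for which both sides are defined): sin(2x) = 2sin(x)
Claim: sin(2x) = 2sin(x).
Test a specific point where both sides are defined: x = 3π/4.
LHS = sin(2x) ≈ -1.0000
RHS = 2sin(x) ≈ 1.4142
Since -1.0000 ≠ 1.4142, the equation fails at this point, so it cannot hold for every real x for which both sides are defined.
The correct double-angle formula is sin(2x) = 2sin(x)cos(x).

Conclusion: No, this is NOT an identity.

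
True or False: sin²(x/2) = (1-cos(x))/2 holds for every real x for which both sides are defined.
Claim: sin²(x/2) = (1-cos(x))/2.
Reasoning: Use cos(2θ) = 1 - 2sin²θ with θ = x/2: cos(x) = 1 - 2sin²(x/2). Solving for sin²(x/2) gives (1 - cos(x))/2.
So the two sides agree for every real x for which both sides are defined.

Conclusion: True.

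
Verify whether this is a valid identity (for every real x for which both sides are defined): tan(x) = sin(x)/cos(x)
Yes, this is an identity.

Claim: tan(x) = sin(x)/cos(x).
Reasoning: For an angle x whose terminal point on the unit circle is (cos x, sin x), tan(x) is defined as the ratio (second coordinate)/(first coordinate) = sin(x)/cos(x), wherever cos(x) ≠ 0.
So the two sides agree for every real x for which both sides are defined.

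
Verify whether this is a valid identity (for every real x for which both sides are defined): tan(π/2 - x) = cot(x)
Claim: tan(π/2 - x) = cot(x).
Reasoning: tan(π/2 - x) = sin(π/2 - x)/cos(π/2 - x) = cos(x)/sin(x) = cot(x), using the cofunction identities sin(π/2 - x) = cos(x) and cos(π/2 - x) = sin(x).
So the two sides agree for every real x for which both sides are defined.

Conclusion: Yes, this is an identity.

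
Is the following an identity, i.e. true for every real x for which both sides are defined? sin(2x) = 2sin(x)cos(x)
Yes, this is an identity.

Claim: sin(2x) = 2sin(x)cos(x).
Reasoning: Put y = x in the addition formula sin(x+y) = sin(x)cos(y) + cos(x)sin(y): sin(2x) = sin(x)cos(x) + cos(x)sin(x) = 2sin(x)cos(x).
So the two sides agree for every real x for which both sides are defined.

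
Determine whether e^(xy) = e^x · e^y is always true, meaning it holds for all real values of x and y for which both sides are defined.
Claim: e^(xy) = e^x · e^y.
Test a specific point where both sides are defined: x = -1, y = 3/2.
LHS = e^(xy) ≈ 0.2231
RHS = e^x · e^y ≈ 1.6487
Since 0.2231 ≠ 1.6487, the equation fails at this point, so it cannot hold for all real values of x and y for which both sides are defined.
e^x · e^y = e^(x+y), not e^(xy).

Conclusion: No, this is NOT an identity.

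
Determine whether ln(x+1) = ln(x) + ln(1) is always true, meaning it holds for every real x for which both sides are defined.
No, this is NOT an identity.

Claim: ln(x+1) = ln(x) + ln(1).
Test a specific point where both sides are defined: x = 1/2.
LHS = ln(x+1) ≈ 0.4055
RHS = ln(x) + ln(1) ≈ -0.6931
Since 0.4055 ≠ -0.6931, the equation fails at this point, so it cannot hold for every real x for which both sides are defined.
ln(1) = 0, so the right side is just ln(x), which differs from ln(x+1).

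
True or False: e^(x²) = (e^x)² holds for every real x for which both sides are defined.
Claim: e^(x²) = (e^x)².
Test a specific point where both sides are defined: x = -1.
LHS = e^(x²) ≈ 2.7183
RHS = (e^x)² ≈ 0.1353
Since 2.7183 ≠ 0.1353, the equation fails at this point, so it cannot hold for every real x for which both sides are defined.
(e^x)² = e^(2x), and 2x ≠ x² in general.

Conclusion: False.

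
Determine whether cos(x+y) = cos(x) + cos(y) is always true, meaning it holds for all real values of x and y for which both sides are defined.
No, this is NOT an identity.

Claim: cos(x+y) = cos(x) + cos(y).
Test a specific point where both sides are defined: x = π/4, y = -π/3.
LHS = cos(x+y) ≈ 0.9659
RHS = cos(x) + cos(y) ≈ 1.2071
Since 0.9659 ≠ 1.2071, the equation fails at this point, so it cannot hold for all real values of x and y for which both sides are defined.
The correct expansion is cos(x+y) = cos(x)cos(y) - sin(x)sin(y); cosine is not additive.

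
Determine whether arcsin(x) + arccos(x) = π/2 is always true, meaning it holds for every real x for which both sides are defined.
Claim: arcsin(x) + arccos(x) = π/2.
Reasoning: Both sides are defined for -1 ≤ x ≤ 1. Let θ = arcsin(x), so sin θ = x and θ ∈ [-π/2, π/2]. Then cos(π/2 - θ) = sin θ = x and π/2 - θ ∈ [0, π], which is exactly the range of arccos, so arccos(x) = π/2 - θ. Adding: arcsin(x) + arccos(x) = θ + (π/2 - θ) = π/2.
So the two sides agree for every real x for which both sides are defined.

Conclusion: Yes, this is an identity.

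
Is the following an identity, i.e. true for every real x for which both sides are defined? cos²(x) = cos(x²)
No, this is NOT an identity.

Claim: cos²(x) = cos(x²).
Test a specific point where both sides are defined: x = π.
LHS = cos²(x) ≈ 1.0000
RHS = cos(x²) ≈ -0.9027
Since 1.0000 ≠ -0.9027, the equation fails at this point, so it cannot hold for every real x for which both sides are defined.
cos²(x) means (cos x)², squaring the output; cos(x²) squares the input. These are different functions.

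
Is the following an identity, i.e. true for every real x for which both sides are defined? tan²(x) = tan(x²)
No, this is NOT an identity.

Claim: tan²(x) = tan(x²).
Test a specific point where both sides are defined: x = 3π/4.
LHS = tan²(x) ≈ 1.0000
RHS = tan(x²) ≈ -0.8977
Since 1.0000 ≠ -0.8977, the equation fails at this point, so it cannot hold for every real x for which both sides are defined.
tan²(x) means (tan x)², squaring the output; tan(x²) squares the input. These are different functions.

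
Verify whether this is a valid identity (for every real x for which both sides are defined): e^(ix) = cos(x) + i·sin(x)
Claim: e^(ix) = cos(x) + i·sin(x).
Reasoning: Euler's formula. Expand e^(ix) = Σ (ix)^k / k!. Since i² = -1, the even-k terms are Σ (-1)^m x^(2m)/(2m)! = cos(x) and the odd-k terms are i · Σ (-1)^m x^(2m+1)/(2m+1)! = i·sin(x).
So the two sides agree for every real x for which both sides are defined.

Conclusion: Yes, this is an identity.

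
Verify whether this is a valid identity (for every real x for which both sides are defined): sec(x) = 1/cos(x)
Claim: sec(x) = 1/cos(x).
Reasoning: sec(x) is by definition the reciprocal of cos(x), wherever cos(x) ≠ 0.
So the two sides agree for every real x for which both sides are defined.

Conclusion: Yes, this is an identity.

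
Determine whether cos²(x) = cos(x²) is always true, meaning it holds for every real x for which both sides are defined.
Claim: cos²(x) = cos(x²).
Test a specific point where both sides are defined: x = -π/4.
LHS = cos²(x) ≈ 0.5000
RHS = cos(x²) ≈ 0.8157
Since 0.5000 ≠ 0.8157, the equation fails at this point, so it cannot hold for every real x for which both sides are defined.
cos²(x) means (cos x)², squaring the output; cos(x²) squares the input. These are different functions.

Conclusion: No, this is NOT an identity.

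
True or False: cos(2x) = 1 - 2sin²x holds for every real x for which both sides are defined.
Claim: cos(2x) = 1 - 2sin²x.
Reasoning: cos(2x) = cos²x - sin²x. Replace cos²x by 1 - sin²x: (1 - sin²x) - sin²x = 1 - 2sin²x.
So the two sides agree for every real x for which both sides are defined.

Conclusion: True.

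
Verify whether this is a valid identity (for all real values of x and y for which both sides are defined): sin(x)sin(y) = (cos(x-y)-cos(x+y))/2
Claim: sin(x)sin(y) = (cos(x-y)-cos(x+y))/2.
Reasoning: cos(x-y) = cos(x)cos(y) + sin(x)sin(y) and cos(x+y) = cos(x)cos(y) - sin(x)sin(y). Subtracting, cos(x-y) - cos(x+y) = 2sin(x)sin(y); divide by 2.
So the two sides agree for all real values of x and y for which both sides are defined.

Conclusion: Yes, this is an identity.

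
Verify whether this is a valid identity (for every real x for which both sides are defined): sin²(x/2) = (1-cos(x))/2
Yes, this is an identity.

Claim: sin²(x/2) = (1-cos(x))/2.
Reasoning: Use cos(2θ) = 1 - 2sin²θ with θ = x/2: cos(x) = 1 - 2sin²(x/2). Solving for sin²(x/2) gives (1 - cos(x))/2.
So the two sides agree for every real x for which both sides are defined.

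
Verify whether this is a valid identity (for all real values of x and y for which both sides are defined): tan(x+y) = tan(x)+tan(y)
No, this is NOT an identity.

Claim: tan(x+y) = tan(x)+tan(y).
Test a specific point where both sides are defined: x = 2π/3, y = -π/4.
LHS = tan(x+y) ≈ 3.7321
RHS = tan(x)+tan(y) ≈ -2.7321
Since 3.7321 ≠ -2.7321, the equation fails at this point, so it cannot hold for all real values of x and y for which both sides are defined.
The correct formula is tan(x+y) = (tan(x) + tan(y))/(1 - tan(x)tan(y)).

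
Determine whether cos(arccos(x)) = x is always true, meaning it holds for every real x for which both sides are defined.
Yes, this is an identity.

Claim: cos(arccos(x)) = x.
Reasoning: For -1 ≤ x ≤ 1 (where arccos is defined), arccos(x) is by definition an angle whose cosine equals x. Taking the cosine of that angle returns x. (Note the other order, arccos(cos x) = x, is NOT an identity.)
So the two sides agree for every real x for which both sides are defined.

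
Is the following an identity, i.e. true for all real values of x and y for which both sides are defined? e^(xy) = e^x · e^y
No, this is NOT an identity.

Claim: e^(xy) = e^x · e^y.
Test a specific point where both sides are defined: x = -3, y = -2.
LHS = e^(xy) ≈ 403.4288
RHS = e^x · e^y ≈ 0.0067
Since 403.4288 ≠ 0.0067, the equation fails at this point, so it cannot hold for all real values of x and y for which both sides are defined.
e^x · e^y = e^(x+y), not e^(xy).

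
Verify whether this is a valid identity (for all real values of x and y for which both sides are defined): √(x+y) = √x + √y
Claim: √(x+y) = √x + √y.
Test a specific point where both sides are defined: x = 3, y = 4.
LHS = √(x+y) ≈ 2.6458
RHS = √x + √y ≈ 3.7321
Since 2.6458 ≠ 3.7321, the equation fails at this point, so it cannot hold for all real values of x and y for which both sides are defined.
Squaring the right side gives x + 2√(xy) + y, not x + y.

Conclusion: No, this is NOT an identity.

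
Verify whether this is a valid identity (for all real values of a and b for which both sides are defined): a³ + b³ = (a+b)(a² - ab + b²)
Yes, this is an identity.

Claim: a³ + b³ = (a+b)(a² - ab + b²).
Reasoning: Expand the right side: (a+b)(a² - ab + b²) = a³ - a²b + ab² + a²b - ab² + b³ = a³ + b³ (the middle terms cancel in pairs).
So the two sides agree for all real values of a and b for which both sides are defined.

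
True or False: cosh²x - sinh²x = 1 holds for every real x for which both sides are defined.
Claim: cosh²x - sinh²x = 1.
Reasoning: With cosh(x) = (e^x + e^-x)/2 and sinh(x) = (e^x - e^-x)/2: cosh²x = (e^(2x) + 2 + e^(-2x))/4 and sinh²x = (e^(2x) - 2 + e^(-2x))/4. Subtracting leaves 4/4 = 1.
So the two sides agree for every real x for which both sides are defined.

Conclusion: True.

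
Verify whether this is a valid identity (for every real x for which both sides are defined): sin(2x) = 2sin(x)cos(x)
Claim: sin(2x) = 2sin(x)cos(x).
Reasoning: Put y = x in the addition formula sin(x+y) = sin(x)cos(y) + cos(x)sin(y): sin(2x) = sin(x)cos(x) + cos(x)sin(x) = 2sin(x)cos(x).
So the two sides agree for every real x for which both sides are defined.

Conclusion: Yes, this is an identity.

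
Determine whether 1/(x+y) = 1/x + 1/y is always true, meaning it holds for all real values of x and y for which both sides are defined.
Claim: 1/(x+y) = 1/x + 1/y.
Test a specific point where both sides are defined: x = -2, y = 1.
LHS = 1/(x+y) ≈ -1.0000
RHS = 1/x + 1/y ≈ 0.5000
Since -1.0000 ≠ 0.5000, the equation fails at this point, so it cannot hold for all real values of x and y for which both sides are defined.
1/x + 1/y = (x+y)/(xy), which is not 1/(x+y).

Conclusion: No, this is NOT an identity.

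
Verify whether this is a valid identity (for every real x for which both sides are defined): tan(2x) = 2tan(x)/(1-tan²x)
Yes, this is an identity.

Claim: tan(2x) = 2tan(x)/(1-tan²x).
Reasoning: tan(2x) = sin(2x)/cos(2x) = 2sin(x)cos(x) / (cos²x - sin²x). Divide numerator and denominator by cos²x: 2tan(x) / (1 - tan²x).
So the two sides agree for every real x for which both sides are defined.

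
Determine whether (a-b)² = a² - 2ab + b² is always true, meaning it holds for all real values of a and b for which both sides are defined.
Claim: (a-b)² = a² - 2ab + b².
Reasoning: Expand: (a-b)² = (a-b)(a-b) = a·a - a·b - b·a + b·b = a² - 2ab + b².
So the two sides agree for all real values of a and b for which both sides are defined.

Conclusion: Yes, this is an identity.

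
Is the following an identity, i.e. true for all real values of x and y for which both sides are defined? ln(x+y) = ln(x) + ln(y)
No, this is NOT an identity.

Claim: ln(x+y) = ln(x) + ln(y).
Test a specific point where both sides are defined: x = 1/2, y = 5.
LHS = ln(x+y) ≈ 1.7047
RHS = ln(x) + ln(y) ≈ 0.9163
Since 1.7047 ≠ 0.9163, the equation fails at this point, so it cannot hold for all real values of x and y for which both sides are defined.
ln(x) + ln(y) = ln(xy), not ln(x+y).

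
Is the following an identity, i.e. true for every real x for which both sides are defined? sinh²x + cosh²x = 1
No, this is NOT an identity.

Claim: sinh²x + cosh²x = 1.
Test a specific point where both sides are defined: x = 3/2.
LHS = sinh²x + cosh²x ≈ 10.0677
RHS = 1 ≈ 1.0000
Since 10.0677 ≠ 1.0000, the equation fails at this point, so it cannot hold for every real x for which both sides are defined.
The correct hyperbolic identity is cosh²x - sinh²x = 1 (a difference); the sum sinh²x + cosh²x equals cosh(2x).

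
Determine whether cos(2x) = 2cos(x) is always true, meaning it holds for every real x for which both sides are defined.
Claim: cos(2x) = 2cos(x).
Test a specific point where both sides are defined: x = -π/4.
LHS = cos(2x) ≈ 0.0000
RHS = 2cos(x) ≈ 1.4142
Since 0.0000 ≠ 1.4142, the equation fails at this point, so it cannot hold for every real x for which both sides are defined.
The correct double-angle formula is cos(2x) = cos²x - sin²x.

Conclusion: No, this is NOT an identity.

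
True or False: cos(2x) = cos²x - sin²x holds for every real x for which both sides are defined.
True.

Claim: cos(2x) = cos²x - sin²x.
Reasoning: Put y = x in the addition formula cos(x+y) = cos(x)cos(y) - sin(x)sin(y): cos(2x) = cos²x - sin²x.
So the two sides agree for every real x for which both sides are defined.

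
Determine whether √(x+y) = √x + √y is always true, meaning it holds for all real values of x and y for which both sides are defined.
No, this is NOT an identity.

Claim: √(x+y) = √x + √y.
Test a specific point where both sides are defined: x = 5, y = 3.
LHS = √(x+y) ≈ 2.8284
RHS = √x + √y ≈ 3.9681
Since 2.8284 ≠ 3.9681, the equation fails at this point, so it cannot hold for all real values of x and y for which both sides are defined.
Squaring the right side gives x + 2√(xy) + y, not x + y.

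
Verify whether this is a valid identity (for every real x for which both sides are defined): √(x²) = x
No, this is NOT an identity.

Claim: √(x²) = x.
Test a specific point where both sides are defined: x = -3.
LHS = √(x²) ≈ 3.0000
RHS = x ≈ -3.0000
Since 3.0000 ≠ -3.0000, the equation fails at this point, so it cannot hold for every real x for which both sides are defined.
√(x²) = |x|, which differs from x whenever x < 0 (both sides are defined for every real x).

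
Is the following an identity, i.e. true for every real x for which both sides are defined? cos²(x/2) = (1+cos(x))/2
Yes, this is an identity.

Claim: cos²(x/2) = (1+cos(x))/2.
Reasoning: Use cos(2θ) = 2cos²θ - 1 with θ = x/2: cos(x) = 2cos²(x/2) - 1. Solving for cos²(x/2) gives (1 + cos(x))/2.
So the two sides agree for every real x for which both sides are defined.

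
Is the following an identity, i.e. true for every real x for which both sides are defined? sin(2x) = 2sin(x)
Claim: sin(2x) = 2sin(x).
Test a specific point where both sides are defined: x = π/2.
LHS = sin(2x) ≈ 0.0000
RHS = 2sin(x) ≈ 2.0000
Since 0.0000 ≠ 2.0000, the equation fails at this point, so it cannot hold for every real x for which both sides are defined.
The correct double-angle formula is sin(2x) = 2sin(x)cos(x).

Conclusion: No, this is NOT an identity.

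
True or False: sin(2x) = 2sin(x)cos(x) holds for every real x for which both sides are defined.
True.

Claim: sin(2x) = 2sin(x)cos(x).
Reasoning: Put y = x in the addition formula sin(x+y) = sin(x)cos(y) + cos(x)sin(y): sin(2x) = sin(x)cos(x) + cos(x)sin(x) = 2sin(x)cos(x).
So the two sides agree for every real x for which both sides are defined.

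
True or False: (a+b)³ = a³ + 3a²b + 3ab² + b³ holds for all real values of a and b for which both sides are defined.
True.

Claim: (a+b)³ = a³ + 3a²b + 3ab² + b³.
Reasoning: (a+b)³ = (a+b)(a+b)² = (a+b)(a² + 2ab + b²) = a³ + 2a²b + ab² + a²b + 2ab² + b³ = a³ + 3a²b + 3ab² + b³.
So the two sides agree for all real values of a and b for which both sides are defined.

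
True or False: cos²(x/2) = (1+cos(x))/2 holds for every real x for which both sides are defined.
True.

Claim: cos²(x/2) = (1+cos(x))/2.
Reasoning: Use cos(2θ) = 2cos²θ - 1 with θ = x/2: cos(x) = 2cos²(x/2) - 1. Solving for cos²(x/2) gives (1 + cos(x))/2.
So the two sides agree for every real x for which both sides are defined.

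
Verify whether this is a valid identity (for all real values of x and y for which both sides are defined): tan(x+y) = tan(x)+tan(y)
Claim: tan(x+y) = tan(x)+tan(y).
Test a specific point where both sides are defined: x = -π/3, y = -π/4.
LHS = tan(x+y) ≈ 3.7321
RHS = tan(x)+tan(y) ≈ -2.7321
Since 3.7321 ≠ -2.7321, the equation fails at this point, so it cannot hold for all real values of x and y for which both sides are defined.
The correct formula is tan(x+y) = (tan(x) + tan(y))/(1 - tan(x)tan(y)).

Conclusion: No, this is NOT an identity.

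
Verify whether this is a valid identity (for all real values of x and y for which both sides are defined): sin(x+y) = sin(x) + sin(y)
No, this is NOT an identity.

Claim: sin(x+y) = sin(x) + sin(y).
Test a specific point where both sides are defined: x = 3π/4, y = π/2.
LHS = sin(x+y) ≈ -0.7071
RHS = sin(x) + sin(y) ≈ 1.7071
Since -0.7071 ≠ 1.7071, the equation fails at this point, so it cannot hold for all real values of x and y for which both sides are defined.
The correct expansion is sin(x+y) = sin(x)cos(y) + cos(x)sin(y); sine is not additive.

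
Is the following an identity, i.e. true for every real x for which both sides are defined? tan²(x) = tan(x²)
No, this is NOT an identity.

Claim: tan²(x) = tan(x²).
Test a specific point where both sides are defined: x = 2π/3.
LHS = tan²(x) ≈ 3.0000
RHS = tan(x²) ≈ 2.9590
Since 3.0000 ≠ 2.9590, the equation fails at this point, so it cannot hold for every real x for which both sides are defined.
tan²(x) means (tan x)², squaring the output; tan(x²) squares the input. These are different functions.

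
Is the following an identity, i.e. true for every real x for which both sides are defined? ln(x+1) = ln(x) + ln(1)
Claim: ln(x+1) = ln(x) + ln(1).
Test a specific point where both sides are defined: x = 3/2.
LHS = ln(x+1) ≈ 0.9163
RHS = ln(x) + ln(1) ≈ 0.4055
Since 0.9163 ≠ 0.4055, the equation fails at this point, so it cannot hold for every real x for which both sides are defined.
ln(1) = 0, so the right side is just ln(x), which differs from ln(x+1).

Conclusion: No, this is NOT an identity.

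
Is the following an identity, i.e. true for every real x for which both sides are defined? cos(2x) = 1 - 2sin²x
Yes, this is an identity.

Claim: cos(2x) = 1 - 2sin²x.
Reasoning: cos(2x) = cos²x - sin²x. Replace cos²x by 1 - sin²x: (1 - sin²x) - sin²x = 1 - 2sin²x.
So the two sides agree for every real x for which both sides are defined.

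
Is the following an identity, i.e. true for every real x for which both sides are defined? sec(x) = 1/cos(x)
Yes, this is an identity.

Claim: sec(x) = 1/cos(x).
Reasoning: sec(x) is by definition the reciprocal of cos(x), wherever cos(x) ≠ 0.
So the two sides agree for every real x for which both sides are defined.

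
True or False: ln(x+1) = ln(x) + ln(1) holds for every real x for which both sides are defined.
Claim: ln(x+1) = ln(x) + ln(1).
Test a specific point where both sides are defined: x = 3.
LHS = ln(x+1) ≈ 1.3863
RHS = ln(x) + ln(1) ≈ 1.0986
Since 1.3863 ≠ 1.0986, the equation fails at this point, so it cannot hold for every real x for which both sides are defined.
ln(1) = 0, so the right side is just ln(x), which differs from ln(x+1).

Conclusion: False.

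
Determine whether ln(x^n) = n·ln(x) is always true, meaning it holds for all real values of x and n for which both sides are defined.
Claim: ln(x^n) = n·ln(x).
Reasoning: The right side requires x > 0. For x > 0, x^n = (e^(ln x))^n = e^(n·ln x), so taking ln of both sides gives ln(x^n) = n·ln(x).
So the two sides agree for all real values of x and n for which both sides are defined.

Conclusion: Yes, this is an identity.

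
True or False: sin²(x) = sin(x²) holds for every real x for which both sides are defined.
False.

Claim: sin²(x) = sin(x²).
Test a specific point where both sides are defined: x = π.
LHS = sin²(x) ≈ 0.0000
RHS = sin(x²) ≈ -0.4303
Since 0.0000 ≠ -0.4303, the equation fails at this point, so it cannot hold for every real x for which both sides are defined.
sin²(x) means (sin x)², squaring the output; sin(x²) squares the input. These are different functions.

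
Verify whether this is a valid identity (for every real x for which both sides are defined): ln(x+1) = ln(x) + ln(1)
No, this is NOT an identity.

Claim: ln(x+1) = ln(x) + ln(1).
Test a specific point where both sides are defined: x = 5.
LHS = ln(x+1) ≈ 1.7918
RHS = ln(x) + ln(1) ≈ 1.6094
Since 1.7918 ≠ 1.6094, the equation fails at this point, so it cannot hold for every real x for which both sides are defined.
ln(1) = 0, so the right side is just ln(x), which differs from ln(x+1).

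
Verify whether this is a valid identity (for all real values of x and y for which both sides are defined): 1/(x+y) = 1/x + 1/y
Claim: 1/(x+y) = 1/x + 1/y.
Test a specific point where both sides are defined: x = 3, y = 5.
LHS = 1/(x+y) ≈ 0.1250
RHS = 1/x + 1/y ≈ 0.5333
Since 0.1250 ≠ 0.5333, the equation fails at this point, so it cannot hold for all real values of x and y for which both sides are defined.
1/x + 1/y = (x+y)/(xy), which is not 1/(x+y).

Conclusion: No, this is NOT an identity.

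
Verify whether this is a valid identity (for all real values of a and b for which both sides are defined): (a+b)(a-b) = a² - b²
Yes, this is an identity.

Claim: (a+b)(a-b) = a² - b².
Reasoning: Expand: (a+b)(a-b) = a² - ab + ba - b² = a² - b² (the cross terms cancel).
So the two sides agree for all real values of a and b for which both sides are defined.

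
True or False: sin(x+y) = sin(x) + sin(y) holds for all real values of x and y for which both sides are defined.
False.

Claim: sin(x+y) = sin(x) + sin(y).
Test a specific point where both sides are defined: x = -π/6, y = π.
LHS = sin(x+y) ≈ 0.5000
RHS = sin(x) + sin(y) ≈ -0.5000
Since 0.5000 ≠ -0.5000, the equation fails at this point, so it cannot hold for all real values of x and y for which both sides are defined.
The correct expansion is sin(x+y) = sin(x)cos(y) + cos(x)sin(y); sine is not additive.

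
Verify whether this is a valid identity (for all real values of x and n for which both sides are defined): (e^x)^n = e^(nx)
Claim: (e^x)^n = e^(nx).
Reasoning: e^x is a positive real number, and for a positive base B and real exponent n, B^n = e^(n·ln B). With B = e^x, ln B = x, so (e^x)^n = e^(n·x).
So the two sides agree for all real values of x and n for which both sides are defined.

Conclusion: Yes, this is an identity.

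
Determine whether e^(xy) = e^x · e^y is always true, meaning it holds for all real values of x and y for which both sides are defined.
No, this is NOT an identity.

Claim: e^(xy) = e^x · e^y.
Test a specific point where both sides are defined: x = 1, y = 3/2.
LHS = e^(xy) ≈ 4.4817
RHS = e^x · e^y ≈ 12.1825
Since 4.4817 ≠ 12.1825, the equation fails at this point, so it cannot hold for all real values of x and y for which both sides are defined.
e^x · e^y = e^(x+y), not e^(xy).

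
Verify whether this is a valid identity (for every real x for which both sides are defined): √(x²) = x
Claim: √(x²) = x.
Test a specific point where both sides are defined: x = -3.
LHS = √(x²) ≈ 3.0000
RHS = x ≈ -3.0000
Since 3.0000 ≠ -3.0000, the equation fails at this point, so it cannot hold for every real x for which both sides are defined.
√(x²) = |x|, which differs from x whenever x < 0 (both sides are defined for every real x).

Conclusion: No, this is NOT an identity.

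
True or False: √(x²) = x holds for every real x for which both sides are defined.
Claim: √(x²) = x.
Test a specific point where both sides are defined: x = -2.
LHS = √(x²) ≈ 2.0000
RHS = x ≈ -2.0000
Since 2.0000 ≠ -2.0000, the equation fails at this point, so it cannot hold for every real x for which both sides are defined.
√(x²) = |x|, which differs from x whenever x < 0 (both sides are defined for every real x).

Conclusion: False.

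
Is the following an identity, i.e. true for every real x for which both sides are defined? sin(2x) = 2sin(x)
No, this is NOT an identity.

Claim: sin(2x) = 2sin(x).
Test a specific point where both sides are defined: x = π/2.
LHS = sin(2x) ≈ 0.0000
RHS = 2sin(x) ≈ 2.0000
Since 0.0000 ≠ 2.0000, the equation fails at this point, so it cannot hold for every real x for which both sides are defined.
The correct double-angle formula is sin(2x) = 2sin(x)cos(x).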